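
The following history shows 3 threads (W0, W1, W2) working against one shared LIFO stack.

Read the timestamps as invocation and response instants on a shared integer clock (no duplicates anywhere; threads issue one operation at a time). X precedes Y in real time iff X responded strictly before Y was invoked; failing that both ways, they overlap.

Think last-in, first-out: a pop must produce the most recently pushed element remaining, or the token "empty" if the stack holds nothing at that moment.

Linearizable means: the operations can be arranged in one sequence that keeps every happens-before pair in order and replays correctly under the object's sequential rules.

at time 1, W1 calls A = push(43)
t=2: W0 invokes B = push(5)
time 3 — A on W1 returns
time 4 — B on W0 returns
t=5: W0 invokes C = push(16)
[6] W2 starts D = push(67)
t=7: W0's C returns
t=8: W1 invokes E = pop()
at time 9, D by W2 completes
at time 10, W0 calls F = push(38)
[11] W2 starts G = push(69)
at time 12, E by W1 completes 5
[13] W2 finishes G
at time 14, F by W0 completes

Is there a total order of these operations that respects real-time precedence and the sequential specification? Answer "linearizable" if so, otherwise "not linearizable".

cut after 11 events: linearizable; cut after 12 events (E responds, time 12): not linearizable
the 5 completed operations admit 6 real-time orders; each fails the LIFO stack replay
no completion choice of the 2 pending operations (F, G) rescues it — every subset was tried
e.g. A, B, C, D, E (pending dropped): illegal at step 5, since E pop() → 5 cannot apply there
e.g. A, B, C, E, D (pending dropped): illegal at step 4, since E pop() → 5 cannot apply there

not linearizable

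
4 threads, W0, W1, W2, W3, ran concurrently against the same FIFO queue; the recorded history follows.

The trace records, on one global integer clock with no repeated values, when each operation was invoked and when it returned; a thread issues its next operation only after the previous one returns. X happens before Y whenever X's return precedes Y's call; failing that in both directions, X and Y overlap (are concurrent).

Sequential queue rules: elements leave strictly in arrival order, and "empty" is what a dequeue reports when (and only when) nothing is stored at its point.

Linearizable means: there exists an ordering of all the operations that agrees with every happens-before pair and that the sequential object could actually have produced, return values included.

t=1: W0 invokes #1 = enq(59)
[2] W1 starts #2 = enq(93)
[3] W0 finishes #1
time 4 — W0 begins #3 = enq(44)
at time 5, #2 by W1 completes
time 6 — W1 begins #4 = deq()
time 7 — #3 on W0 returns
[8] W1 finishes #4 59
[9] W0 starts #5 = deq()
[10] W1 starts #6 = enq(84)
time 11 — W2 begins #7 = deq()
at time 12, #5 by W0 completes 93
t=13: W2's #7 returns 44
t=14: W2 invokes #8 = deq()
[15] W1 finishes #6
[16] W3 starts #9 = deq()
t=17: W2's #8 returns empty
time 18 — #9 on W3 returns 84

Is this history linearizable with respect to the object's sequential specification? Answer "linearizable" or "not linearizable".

a witness: #1, #2, #3, #4, #5, #6, #7, #9, #8
after step 1 (#1 enq(59)): queue <59>
after step 2 (#2 enq(93)): queue <59,93>
after step 3 (#3 enq(44)): queue <59,93,44>
after step 4 (#4 deq() → 59): queue <93,44>
after step 5 (#5 deq() → 93): queue <44>
after step 6 (#6 enq(84)): queue <44,84>
after step 7 (#7 deq() → 44): queue <84>
after step 8 (#9 deq() → 84): queue <>
after step 9 (#8 deq() → empty): queue <>

linearizable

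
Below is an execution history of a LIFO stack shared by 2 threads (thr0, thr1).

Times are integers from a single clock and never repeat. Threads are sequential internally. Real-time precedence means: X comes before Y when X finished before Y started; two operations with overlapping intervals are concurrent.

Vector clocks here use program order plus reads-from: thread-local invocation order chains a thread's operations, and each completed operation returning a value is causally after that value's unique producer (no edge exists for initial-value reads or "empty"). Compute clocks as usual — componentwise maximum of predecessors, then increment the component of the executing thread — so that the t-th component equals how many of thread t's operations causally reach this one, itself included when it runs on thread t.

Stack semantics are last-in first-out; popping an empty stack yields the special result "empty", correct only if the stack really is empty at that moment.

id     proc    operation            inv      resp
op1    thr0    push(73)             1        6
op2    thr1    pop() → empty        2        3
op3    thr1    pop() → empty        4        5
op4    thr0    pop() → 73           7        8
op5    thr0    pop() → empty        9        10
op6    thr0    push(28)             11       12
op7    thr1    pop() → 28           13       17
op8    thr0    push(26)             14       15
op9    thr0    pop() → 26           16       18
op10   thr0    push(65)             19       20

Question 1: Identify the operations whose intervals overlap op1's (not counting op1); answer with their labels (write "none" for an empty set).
overlap test against op1 [1,6]: concurrent iff the interval meets 1..6
op2 [2,3]: concurrent
op3 [4,5]: concurrent
op4 [7,8]: after
op5 [9,10]: after
op6 [11,12]: after
op7 [13,17]: after
op8 [14,15]: after
op9 [16,18]: after
op10 [19,20]: after

op2, op3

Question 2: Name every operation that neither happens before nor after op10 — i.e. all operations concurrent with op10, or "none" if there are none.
op10 runs from 19 to 20; window-overlapping ops are concurrent
op1 [1,6]: before
op2 [2,3]: before
op3 [4,5]: before
op4 [7,8]: before
op5 [9,10]: before
op6 [11,12]: before
op7 [13,17]: before
op8 [14,15]: before
op9 [16,18]: before

none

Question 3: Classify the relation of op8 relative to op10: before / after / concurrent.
op8 spans [14,15], op10 spans [19,20]
resp(op8)=15 < inv(op10)=19

before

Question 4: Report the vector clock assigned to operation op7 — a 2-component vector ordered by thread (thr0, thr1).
invoked at 2, op2 has no predecessors; its own thr1 bump gives (0, 1)
invoked at 1, op1 has no predecessors; its own thr0 bump gives (1, 0)
from VC(op2)=(0, 1), op3 (invoked 4) maxes components and bumps thr1 → (0, 2)
from VC(op1)=(1, 0), op4 (invoked 7) maxes components and bumps thr0 → (2, 0)
from VC(op4)=(2, 0), op5 (invoked 9) maxes components and bumps thr0 → (3, 0)
from VC(op5)=(3, 0), op6 (invoked 11) maxes components and bumps thr0 → (4, 0)
from VC(op6)=(4, 0), op8 (invoked 14) maxes components and bumps thr0 → (5, 0)
from VC(op8)=(5, 0), op9 (invoked 16) maxes components and bumps thr0 → (6, 0)
from VC(op3)=(0, 2), VC(op6)=(4, 0), op7 (invoked 13) maxes components and bumps thr1 → (4, 3)
from VC(op9)=(6, 0), op10 (invoked 19) maxes components and bumps thr0 → (7, 0)
target: VC(op7) = (4, 3)

(4, 3)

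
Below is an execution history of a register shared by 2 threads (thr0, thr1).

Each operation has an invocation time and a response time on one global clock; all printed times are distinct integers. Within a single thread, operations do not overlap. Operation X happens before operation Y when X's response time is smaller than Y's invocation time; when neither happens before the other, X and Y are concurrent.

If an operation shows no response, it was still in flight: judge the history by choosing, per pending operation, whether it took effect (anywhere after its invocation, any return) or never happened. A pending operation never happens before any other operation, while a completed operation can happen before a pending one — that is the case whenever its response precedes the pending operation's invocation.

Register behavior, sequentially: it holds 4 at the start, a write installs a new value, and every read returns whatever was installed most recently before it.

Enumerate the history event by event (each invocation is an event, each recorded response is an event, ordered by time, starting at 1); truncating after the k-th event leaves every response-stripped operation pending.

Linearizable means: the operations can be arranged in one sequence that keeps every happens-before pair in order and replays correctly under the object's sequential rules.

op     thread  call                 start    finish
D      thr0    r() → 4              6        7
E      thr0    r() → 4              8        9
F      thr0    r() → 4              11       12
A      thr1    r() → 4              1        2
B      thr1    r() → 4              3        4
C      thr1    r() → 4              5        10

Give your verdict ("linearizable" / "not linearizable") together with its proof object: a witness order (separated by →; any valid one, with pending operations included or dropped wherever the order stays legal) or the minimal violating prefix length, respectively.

1. A r() → 4, leaving value 4
2. B r() → 4, leaving value 4
3. C r() → 4, leaving value 4
4. D r() → 4, leaving value 4
5. E r() → 4, leaving value 4
6. F r() → 4, leaving value 4

linearizable — witness: A → B → C → D → E → F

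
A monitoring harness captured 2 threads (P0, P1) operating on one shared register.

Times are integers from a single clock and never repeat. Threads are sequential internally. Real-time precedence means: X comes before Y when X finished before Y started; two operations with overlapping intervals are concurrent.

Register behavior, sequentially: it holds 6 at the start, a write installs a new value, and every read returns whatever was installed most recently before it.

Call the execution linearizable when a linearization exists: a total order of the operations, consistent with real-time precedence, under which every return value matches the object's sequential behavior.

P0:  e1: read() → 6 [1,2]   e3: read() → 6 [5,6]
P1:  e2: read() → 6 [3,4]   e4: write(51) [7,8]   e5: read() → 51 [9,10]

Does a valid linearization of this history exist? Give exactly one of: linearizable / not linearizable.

witness order: e1, e2, e3, e4, e5
1. e1 read() → 6, leaving value 6
2. e2 read() → 6, leaving value 6
3. e3 read() → 6, leaving value 6
4. e4 write(51), leaving value 51
5. e5 read() → 51, leaving value 51

linearizable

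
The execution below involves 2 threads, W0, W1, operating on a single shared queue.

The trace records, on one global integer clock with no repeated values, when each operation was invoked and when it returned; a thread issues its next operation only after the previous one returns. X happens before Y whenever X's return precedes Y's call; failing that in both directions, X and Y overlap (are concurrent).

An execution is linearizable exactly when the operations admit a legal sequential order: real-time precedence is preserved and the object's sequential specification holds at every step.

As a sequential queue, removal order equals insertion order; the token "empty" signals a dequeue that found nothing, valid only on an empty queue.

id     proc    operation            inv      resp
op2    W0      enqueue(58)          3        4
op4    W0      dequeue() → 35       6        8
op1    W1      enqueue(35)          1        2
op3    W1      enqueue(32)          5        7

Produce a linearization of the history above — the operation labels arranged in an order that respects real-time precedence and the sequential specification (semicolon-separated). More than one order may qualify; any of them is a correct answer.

1. op1 enqueue(35), leaving queue <35>
2. op2 enqueue(58), leaving queue <35,58>
3. op3 enqueue(32), leaving queue <35,58,32>
4. op4 dequeue() → 35, leaving queue <58,32>

op1; op2; op3; op4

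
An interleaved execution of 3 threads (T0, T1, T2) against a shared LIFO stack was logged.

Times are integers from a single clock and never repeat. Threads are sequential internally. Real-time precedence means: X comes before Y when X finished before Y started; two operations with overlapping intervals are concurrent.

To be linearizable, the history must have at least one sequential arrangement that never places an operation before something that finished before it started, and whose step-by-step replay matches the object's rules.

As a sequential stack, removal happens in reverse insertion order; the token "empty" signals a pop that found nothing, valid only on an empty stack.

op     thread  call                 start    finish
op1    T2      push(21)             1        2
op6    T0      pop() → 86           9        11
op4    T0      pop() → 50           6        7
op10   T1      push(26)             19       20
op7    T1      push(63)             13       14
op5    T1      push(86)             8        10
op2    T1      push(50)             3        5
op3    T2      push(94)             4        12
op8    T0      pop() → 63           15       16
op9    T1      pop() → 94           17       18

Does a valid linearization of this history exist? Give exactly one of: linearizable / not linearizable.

witness order: op1, op2, op4, op3, op5, op6, op7, op8, op9, op10
after step 1 (op1 push(21)): stack <21>
after step 2 (op2 push(50)): stack <21,50>
after step 3 (op4 pop() → 50): stack <21>
after step 4 (op3 push(94)): stack <21,94>
after step 5 (op5 push(86)): stack <21,94,86>
after step 6 (op6 pop() → 86): stack <21,94>
after step 7 (op7 push(63)): stack <21,94,63>
after step 8 (op8 pop() → 63): stack <21,94>
after step 9 (op9 pop() → 94): stack <21>
after step 10 (op10 push(26)): stack <21,26>

linearizable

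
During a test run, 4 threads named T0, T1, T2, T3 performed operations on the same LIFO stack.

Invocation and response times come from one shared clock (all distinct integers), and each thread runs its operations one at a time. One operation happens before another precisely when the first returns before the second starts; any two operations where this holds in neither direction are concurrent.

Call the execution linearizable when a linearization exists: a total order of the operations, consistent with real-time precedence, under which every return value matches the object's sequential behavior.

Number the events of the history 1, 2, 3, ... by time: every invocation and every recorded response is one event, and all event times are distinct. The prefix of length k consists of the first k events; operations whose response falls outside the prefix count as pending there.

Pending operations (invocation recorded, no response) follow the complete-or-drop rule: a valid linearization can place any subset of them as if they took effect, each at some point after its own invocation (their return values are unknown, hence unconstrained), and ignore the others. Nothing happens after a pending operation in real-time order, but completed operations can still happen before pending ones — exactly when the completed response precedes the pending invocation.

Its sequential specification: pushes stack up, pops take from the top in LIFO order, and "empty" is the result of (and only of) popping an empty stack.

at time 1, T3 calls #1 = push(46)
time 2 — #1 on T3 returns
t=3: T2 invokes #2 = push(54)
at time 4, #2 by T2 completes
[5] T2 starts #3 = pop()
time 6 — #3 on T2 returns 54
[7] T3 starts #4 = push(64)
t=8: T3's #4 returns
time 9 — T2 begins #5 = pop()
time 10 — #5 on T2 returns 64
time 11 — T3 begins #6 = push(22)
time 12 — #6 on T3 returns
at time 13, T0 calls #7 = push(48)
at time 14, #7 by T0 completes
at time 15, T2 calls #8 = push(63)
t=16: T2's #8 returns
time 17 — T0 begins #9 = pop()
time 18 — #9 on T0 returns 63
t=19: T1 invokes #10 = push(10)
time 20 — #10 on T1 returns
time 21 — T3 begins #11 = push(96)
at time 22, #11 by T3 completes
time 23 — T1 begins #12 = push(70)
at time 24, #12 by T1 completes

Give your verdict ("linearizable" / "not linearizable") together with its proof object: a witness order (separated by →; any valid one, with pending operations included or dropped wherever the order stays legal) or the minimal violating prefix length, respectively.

after step 1 (#1 push(46)): stack <46>
after step 2 (#2 push(54)): stack <46,54>
after step 3 (#3 pop() → 54): stack <46>
after step 4 (#4 push(64)): stack <46,64>
after step 5 (#5 pop() → 64): stack <46>
after step 6 (#6 push(22)): stack <46,22>
after step 7 (#7 push(48)): stack <46,22,48>
after step 8 (#8 push(63)): stack <46,22,48,63>
after step 9 (#9 pop() → 63): stack <46,22,48>
after step 10 (#10 push(10)): stack <46,22,48,10>
after step 11 (#11 push(96)): stack <46,22,48,10,96>
after step 12 (#12 push(70)): stack <46,22,48,10,96,70>

linearizable — witness: #1 → #2 → #3 → #4 → #5 → #6 → #7 → #8 → #9 → #10 → #11 → #12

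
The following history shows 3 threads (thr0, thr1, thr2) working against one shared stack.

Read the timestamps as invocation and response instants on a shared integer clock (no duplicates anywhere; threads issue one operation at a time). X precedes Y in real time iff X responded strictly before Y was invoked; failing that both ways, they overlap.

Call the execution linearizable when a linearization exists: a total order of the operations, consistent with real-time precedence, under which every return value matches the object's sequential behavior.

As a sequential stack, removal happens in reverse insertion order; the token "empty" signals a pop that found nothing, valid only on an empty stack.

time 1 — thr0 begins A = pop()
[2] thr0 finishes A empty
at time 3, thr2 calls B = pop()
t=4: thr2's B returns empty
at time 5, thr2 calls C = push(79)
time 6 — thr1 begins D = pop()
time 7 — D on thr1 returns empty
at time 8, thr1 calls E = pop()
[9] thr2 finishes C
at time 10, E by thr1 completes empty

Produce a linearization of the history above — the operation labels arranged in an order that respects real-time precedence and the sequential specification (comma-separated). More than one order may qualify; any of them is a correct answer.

A, B, D, E, C

after step 1 (A pop() → empty): stack <>
after step 2 (B pop() → empty): stack <>
after step 3 (D pop() → empty): stack <>
after step 4 (E pop() → empty): stack <>
after step 5 (C push(79)): stack <79>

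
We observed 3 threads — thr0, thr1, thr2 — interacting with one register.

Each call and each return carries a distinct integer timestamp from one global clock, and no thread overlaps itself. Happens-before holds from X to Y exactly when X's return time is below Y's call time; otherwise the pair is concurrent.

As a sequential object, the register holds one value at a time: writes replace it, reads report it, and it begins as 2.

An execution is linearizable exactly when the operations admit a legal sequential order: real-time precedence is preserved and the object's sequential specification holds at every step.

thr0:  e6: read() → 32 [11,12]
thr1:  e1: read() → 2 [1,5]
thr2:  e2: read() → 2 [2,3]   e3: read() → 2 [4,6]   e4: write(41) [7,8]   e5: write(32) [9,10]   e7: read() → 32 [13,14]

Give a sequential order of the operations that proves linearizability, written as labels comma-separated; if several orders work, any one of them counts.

e1, e2, e3, e4, e5, e6, e7

1. e1 read() → 2, leaving value 2
2. e2 read() → 2, leaving value 2
3. e3 read() → 2, leaving value 2
4. e4 write(41), leaving value 41
5. e5 write(32), leaving value 32
6. e6 read() → 32, leaving value 32
7. e7 read() → 32, leaving value 32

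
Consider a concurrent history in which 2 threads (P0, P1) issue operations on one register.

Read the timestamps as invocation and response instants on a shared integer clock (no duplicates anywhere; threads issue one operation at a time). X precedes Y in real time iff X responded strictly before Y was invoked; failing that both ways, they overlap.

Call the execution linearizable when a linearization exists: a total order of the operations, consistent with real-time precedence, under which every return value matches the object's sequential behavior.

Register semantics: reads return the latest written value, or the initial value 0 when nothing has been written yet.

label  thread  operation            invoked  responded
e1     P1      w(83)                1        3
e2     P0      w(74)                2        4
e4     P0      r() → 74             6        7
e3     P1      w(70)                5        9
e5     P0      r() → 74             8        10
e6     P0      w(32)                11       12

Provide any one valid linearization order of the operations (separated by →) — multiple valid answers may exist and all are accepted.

1. e1 w(83), leaving value 83
2. e2 w(74), leaving value 74
3. e4 r() → 74, leaving value 74
4. e5 r() → 74, leaving value 74
5. e3 w(70), leaving value 70
6. e6 w(32), leaving value 32

e1 → e2 → e4 → e5 → e3 → e6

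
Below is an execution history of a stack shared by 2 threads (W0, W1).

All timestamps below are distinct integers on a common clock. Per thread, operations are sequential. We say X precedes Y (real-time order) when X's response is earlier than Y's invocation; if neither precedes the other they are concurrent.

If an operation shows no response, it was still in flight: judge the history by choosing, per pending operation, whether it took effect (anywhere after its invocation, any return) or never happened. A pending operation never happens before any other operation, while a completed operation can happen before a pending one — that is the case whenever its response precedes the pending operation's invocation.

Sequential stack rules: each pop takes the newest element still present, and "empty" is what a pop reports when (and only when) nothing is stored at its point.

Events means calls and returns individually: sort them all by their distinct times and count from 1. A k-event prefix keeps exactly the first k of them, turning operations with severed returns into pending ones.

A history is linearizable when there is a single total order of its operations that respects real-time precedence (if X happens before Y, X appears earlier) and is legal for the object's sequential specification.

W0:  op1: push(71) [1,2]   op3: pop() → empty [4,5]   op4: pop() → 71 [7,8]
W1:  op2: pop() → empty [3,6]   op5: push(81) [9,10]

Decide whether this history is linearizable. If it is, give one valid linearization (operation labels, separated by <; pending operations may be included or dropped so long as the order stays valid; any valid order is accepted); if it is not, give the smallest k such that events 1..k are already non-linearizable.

not linearizable — minimal violating prefix: 6 events

events 1..5 are fine; event 6 — the response of op2 at time 6 — makes the prefix non-linearizable
checked exhaustively: 2 real-time-consistent orders of 3 completed operations, zero legal stack replays
one such order, op1, op2, op3, breaks at step 2 where op2 pop() → empty is illegal
one such order, op1, op3, op2, breaks at step 2 where op3 pop() → empty is illegal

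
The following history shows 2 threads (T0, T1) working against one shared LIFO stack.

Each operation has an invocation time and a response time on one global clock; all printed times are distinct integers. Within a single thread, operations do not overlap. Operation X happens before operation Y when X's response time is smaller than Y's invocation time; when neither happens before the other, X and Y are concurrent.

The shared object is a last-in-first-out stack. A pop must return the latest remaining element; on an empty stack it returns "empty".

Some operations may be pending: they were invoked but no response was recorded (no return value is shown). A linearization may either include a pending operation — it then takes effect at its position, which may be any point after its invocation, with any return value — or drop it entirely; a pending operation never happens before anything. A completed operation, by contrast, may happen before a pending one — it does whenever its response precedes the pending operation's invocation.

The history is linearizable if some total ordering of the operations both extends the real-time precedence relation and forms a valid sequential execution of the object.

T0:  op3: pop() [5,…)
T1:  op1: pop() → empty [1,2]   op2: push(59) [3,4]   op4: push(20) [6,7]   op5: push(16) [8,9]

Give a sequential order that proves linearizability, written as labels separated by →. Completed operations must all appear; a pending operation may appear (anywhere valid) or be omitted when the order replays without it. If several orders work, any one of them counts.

after step 1 (op1 pop() → empty): stack <>
after step 2 (op2 push(59)): stack <59>
after step 3 (op3 pop() (pending, included)): stack <>
after step 4 (op4 push(20)): stack <20>
after step 5 (op5 push(16)): stack <20,16>

op1 → op2 → op3 → op4 → op5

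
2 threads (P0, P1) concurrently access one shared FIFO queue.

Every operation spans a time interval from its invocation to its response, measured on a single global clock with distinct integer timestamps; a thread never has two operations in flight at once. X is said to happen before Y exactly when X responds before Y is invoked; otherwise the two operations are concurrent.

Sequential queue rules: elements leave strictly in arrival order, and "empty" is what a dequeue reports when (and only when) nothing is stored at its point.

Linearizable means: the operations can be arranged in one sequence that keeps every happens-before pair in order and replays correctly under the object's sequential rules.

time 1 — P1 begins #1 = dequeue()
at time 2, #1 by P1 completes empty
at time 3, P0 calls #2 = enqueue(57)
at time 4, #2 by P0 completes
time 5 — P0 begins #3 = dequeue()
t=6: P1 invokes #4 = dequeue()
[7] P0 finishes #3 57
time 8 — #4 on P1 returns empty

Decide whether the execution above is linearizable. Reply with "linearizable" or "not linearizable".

a witness: #1, #2, #3, #4
1. #1 dequeue() → empty, leaving queue <>
2. #2 enqueue(57), leaving queue <57>
3. #3 dequeue() → 57, leaving queue <>
4. #4 dequeue() → empty, leaving queue <>

linearizable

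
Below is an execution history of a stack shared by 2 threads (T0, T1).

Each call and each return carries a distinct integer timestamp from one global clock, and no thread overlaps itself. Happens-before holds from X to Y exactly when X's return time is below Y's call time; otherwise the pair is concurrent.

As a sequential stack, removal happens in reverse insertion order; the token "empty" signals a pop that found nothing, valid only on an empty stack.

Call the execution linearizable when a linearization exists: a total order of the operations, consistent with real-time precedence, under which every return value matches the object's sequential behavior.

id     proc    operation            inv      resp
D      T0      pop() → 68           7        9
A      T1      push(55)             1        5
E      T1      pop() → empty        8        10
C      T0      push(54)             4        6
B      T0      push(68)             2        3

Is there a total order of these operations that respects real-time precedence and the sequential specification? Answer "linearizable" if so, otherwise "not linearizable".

not linearizable

cut after 9 events: linearizable; cut after 10 events (E responds, time 10): not linearizable
the 5 completed operations admit 6 real-time orders; each fails the stack replay
for example A, B, C, D, E fails at step 4: D pop() → 68 is not legal there
for example A, B, C, E, D fails at step 4: E pop() → empty is not legal there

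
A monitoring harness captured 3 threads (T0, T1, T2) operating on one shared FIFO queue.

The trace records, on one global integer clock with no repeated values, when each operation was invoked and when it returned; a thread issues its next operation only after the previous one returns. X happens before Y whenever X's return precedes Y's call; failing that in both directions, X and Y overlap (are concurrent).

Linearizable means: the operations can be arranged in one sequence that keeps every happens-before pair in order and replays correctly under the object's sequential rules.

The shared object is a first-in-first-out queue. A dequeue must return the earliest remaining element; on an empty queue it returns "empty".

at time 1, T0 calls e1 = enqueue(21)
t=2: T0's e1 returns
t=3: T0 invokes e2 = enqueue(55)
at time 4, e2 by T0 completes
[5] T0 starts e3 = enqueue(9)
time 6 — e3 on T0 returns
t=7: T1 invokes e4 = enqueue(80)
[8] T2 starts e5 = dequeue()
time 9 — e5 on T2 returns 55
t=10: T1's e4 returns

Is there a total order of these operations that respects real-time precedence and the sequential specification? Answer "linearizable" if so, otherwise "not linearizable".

not linearizable

events 1..8 are fine; event 9 — the response of e5 at time 9 — makes the prefix non-linearizable
exactly one order of the 4 completed ops respects real time; the FIFO queue replay fails
including or dropping the 1 pending operation (e4) in any combination fails
one such order, e1, e2, e3, e5 (pending dropped), breaks at step 4 where e5 dequeue() → 55 is illegal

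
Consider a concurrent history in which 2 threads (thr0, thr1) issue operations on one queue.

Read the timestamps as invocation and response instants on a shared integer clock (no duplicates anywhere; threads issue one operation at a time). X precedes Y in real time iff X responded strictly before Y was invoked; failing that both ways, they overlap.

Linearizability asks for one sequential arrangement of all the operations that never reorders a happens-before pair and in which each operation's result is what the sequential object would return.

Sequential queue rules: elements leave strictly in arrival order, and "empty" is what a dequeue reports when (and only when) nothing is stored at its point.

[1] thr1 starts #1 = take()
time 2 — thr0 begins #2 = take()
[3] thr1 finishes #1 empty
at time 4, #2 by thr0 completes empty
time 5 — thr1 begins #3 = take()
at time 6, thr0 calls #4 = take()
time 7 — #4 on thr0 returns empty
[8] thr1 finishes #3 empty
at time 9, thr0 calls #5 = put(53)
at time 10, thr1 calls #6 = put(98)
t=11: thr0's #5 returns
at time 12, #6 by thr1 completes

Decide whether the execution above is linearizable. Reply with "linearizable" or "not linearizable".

witness order: #1, #2, #3, #4, #5, #6
1. #1 take() → empty, leaving queue <>
2. #2 take() → empty, leaving queue <>
3. #3 take() → empty, leaving queue <>
4. #4 take() → empty, leaving queue <>
5. #5 put(53), leaving queue <53>
6. #6 put(98), leaving queue <53,98>

linearizable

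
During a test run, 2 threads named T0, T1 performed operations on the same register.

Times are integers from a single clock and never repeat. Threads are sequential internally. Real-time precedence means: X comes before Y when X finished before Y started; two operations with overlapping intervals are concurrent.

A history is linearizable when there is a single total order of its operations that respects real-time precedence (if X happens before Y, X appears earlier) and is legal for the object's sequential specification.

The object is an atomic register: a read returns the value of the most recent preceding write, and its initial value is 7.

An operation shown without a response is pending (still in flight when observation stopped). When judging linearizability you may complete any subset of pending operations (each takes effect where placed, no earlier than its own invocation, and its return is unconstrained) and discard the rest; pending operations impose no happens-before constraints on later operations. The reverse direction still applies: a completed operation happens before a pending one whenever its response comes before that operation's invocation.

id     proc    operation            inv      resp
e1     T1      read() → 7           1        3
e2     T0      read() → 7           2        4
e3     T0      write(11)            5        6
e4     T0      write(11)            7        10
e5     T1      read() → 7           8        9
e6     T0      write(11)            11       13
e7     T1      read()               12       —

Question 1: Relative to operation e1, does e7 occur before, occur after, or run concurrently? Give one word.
Answer: after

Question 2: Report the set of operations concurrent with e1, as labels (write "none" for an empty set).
Answer: e2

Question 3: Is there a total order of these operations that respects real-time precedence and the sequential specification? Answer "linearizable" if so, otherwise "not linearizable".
cut after 8 events: linearizable; cut after 9 events (e5 responds, time 9): not linearizable
2 orders of the 4 completed register ops respect real time; none is legal
completion choices over the 1 pending operation (e4) were checked; none helps
for example e1, e2, e3, e5 (pending dropped) fails at step 4: e5 read() → 7 is not legal there
for example e2, e1, e3, e5 (pending dropped) fails at step 4: e5 read() → 7 is not legal there

not linearizable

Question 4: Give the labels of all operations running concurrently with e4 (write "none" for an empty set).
Answer: e5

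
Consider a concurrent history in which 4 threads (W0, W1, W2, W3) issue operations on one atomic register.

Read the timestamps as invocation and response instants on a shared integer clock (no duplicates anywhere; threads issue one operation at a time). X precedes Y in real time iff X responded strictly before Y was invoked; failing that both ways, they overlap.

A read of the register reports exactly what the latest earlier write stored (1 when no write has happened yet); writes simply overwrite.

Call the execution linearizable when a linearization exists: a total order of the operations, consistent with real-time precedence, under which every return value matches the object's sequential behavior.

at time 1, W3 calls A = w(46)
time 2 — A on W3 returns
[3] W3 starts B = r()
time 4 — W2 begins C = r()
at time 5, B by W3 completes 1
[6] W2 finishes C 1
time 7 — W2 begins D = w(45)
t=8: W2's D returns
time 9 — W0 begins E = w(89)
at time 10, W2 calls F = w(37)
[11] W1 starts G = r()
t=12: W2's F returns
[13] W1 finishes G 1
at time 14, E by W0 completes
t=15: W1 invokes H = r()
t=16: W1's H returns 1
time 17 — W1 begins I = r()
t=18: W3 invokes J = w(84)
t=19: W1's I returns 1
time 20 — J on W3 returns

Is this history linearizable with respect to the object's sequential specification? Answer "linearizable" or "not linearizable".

not linearizable

prefix check: 1..4 passes, 1..5 fails once B's time-5 response joins
a single order respects real time; the 2 completed atomic register operations fail replay along it
every completion of the 1 pending operation (C) was checked; none linearizes
take A, B (pending dropped): step 2 already fails, because B r() → 1 cannot occur there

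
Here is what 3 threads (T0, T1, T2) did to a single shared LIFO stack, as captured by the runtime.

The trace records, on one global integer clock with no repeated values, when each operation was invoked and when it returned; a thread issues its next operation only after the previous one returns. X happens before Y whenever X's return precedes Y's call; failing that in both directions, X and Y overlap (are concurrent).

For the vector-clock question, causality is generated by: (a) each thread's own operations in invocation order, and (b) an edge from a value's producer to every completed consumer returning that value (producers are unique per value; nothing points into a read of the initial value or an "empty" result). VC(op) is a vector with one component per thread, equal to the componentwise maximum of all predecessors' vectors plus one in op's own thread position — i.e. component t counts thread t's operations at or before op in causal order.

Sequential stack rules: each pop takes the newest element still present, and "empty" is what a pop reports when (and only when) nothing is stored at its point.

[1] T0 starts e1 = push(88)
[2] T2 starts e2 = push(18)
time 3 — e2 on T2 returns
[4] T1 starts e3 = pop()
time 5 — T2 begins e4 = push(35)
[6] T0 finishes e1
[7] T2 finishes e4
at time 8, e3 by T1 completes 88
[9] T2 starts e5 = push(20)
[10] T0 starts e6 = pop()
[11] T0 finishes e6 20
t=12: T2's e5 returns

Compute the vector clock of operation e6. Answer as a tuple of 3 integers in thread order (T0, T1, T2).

(2, 0, 3)

e2, invoked 2, has no incoming edges; only T2's bump applies → (0, 0, 1)
e1, invoked 1, has no incoming edges; only T0's bump applies → (1, 0, 0)
merge at e4 (invoked 5): VC(e2)=(0, 0, 1), own-thread bump on T2 → (0, 0, 2)
merge at e3 (invoked 4): VC(e1)=(1, 0, 0), own-thread bump on T1 → (1, 1, 0)
merge at e5 (invoked 9): VC(e4)=(0, 0, 2), own-thread bump on T2 → (0, 0, 3)
merge at e6 (invoked 10): VC(e1)=(1, 0, 0), VC(e5)=(0, 0, 3), own-thread bump on T0 → (2, 0, 3)
target: VC(e6) = (2, 0, 3)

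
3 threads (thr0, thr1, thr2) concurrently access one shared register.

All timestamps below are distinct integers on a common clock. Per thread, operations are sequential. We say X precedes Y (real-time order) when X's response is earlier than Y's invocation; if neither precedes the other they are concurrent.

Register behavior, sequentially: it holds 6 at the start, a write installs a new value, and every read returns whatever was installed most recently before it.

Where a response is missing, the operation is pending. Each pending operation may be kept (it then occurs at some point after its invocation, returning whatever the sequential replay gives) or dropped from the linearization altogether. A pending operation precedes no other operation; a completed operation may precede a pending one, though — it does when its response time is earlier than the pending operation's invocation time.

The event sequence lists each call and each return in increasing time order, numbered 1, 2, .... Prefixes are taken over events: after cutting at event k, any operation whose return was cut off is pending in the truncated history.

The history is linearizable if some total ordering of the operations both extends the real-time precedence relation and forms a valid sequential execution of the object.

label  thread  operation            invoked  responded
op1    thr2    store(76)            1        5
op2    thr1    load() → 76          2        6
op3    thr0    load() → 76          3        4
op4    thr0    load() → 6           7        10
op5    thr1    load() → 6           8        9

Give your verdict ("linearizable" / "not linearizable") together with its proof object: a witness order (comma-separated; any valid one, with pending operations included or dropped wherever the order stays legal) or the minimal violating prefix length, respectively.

prefix check: 1..8 passes, 1..9 fails once op5's time-9 response joins
the 4 completed operations admit 6 real-time orders; each fails the register replay
no escape via the 1 pending operation (op4): every completion choice fails
one such order, op1, op2, op3, op5 (pending dropped), breaks at step 4 where op5 load() → 6 is illegal
one such order, op1, op3, op2, op5 (pending dropped), breaks at step 4 where op5 load() → 6 is illegal

not linearizable — minimal violating prefix: 9 events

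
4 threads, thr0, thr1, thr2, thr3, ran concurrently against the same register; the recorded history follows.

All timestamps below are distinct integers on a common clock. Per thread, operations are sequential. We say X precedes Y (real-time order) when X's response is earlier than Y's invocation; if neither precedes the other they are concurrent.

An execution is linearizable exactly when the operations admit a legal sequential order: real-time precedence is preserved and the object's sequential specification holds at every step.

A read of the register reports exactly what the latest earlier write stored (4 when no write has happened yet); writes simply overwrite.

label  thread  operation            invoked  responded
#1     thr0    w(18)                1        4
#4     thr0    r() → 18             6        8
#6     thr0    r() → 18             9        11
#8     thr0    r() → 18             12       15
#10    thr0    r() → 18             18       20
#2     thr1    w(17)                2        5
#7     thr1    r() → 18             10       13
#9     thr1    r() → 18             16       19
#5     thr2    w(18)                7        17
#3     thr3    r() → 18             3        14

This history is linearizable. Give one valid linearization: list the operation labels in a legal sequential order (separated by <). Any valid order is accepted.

#1 < #2 < #5 < #3 < #4 < #6 < #7 < #8 < #9 < #10

1. #1 w(18), leaving value 18
2. #2 w(17), leaving value 17
3. #5 w(18), leaving value 18
4. #3 r() → 18, leaving value 18
5. #4 r() → 18, leaving value 18
6. #6 r() → 18, leaving value 18
7. #7 r() → 18, leaving value 18
8. #8 r() → 18, leaving value 18
9. #9 r() → 18, leaving value 18
10. #10 r() → 18, leaving value 18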